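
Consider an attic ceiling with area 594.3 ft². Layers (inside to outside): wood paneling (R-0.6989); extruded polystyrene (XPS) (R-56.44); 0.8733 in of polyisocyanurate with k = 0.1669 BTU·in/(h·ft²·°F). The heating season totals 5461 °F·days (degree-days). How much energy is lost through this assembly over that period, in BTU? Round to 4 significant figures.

1249000 BTU

0.8733/0.1669 = 5.2325
R_total = 0.6989 + 56.44 + 5.2325 = 62.371 ft²·°F·h/BTU
E = A × HDD × 24 / R = 594.3 × 5461 × 24 / 62.371 = 1248800 BTU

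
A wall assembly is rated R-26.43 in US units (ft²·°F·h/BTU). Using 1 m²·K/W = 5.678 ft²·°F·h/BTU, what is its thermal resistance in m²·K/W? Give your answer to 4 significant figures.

R_SI = 26.43/5.678 = 4.6548

4.655 m²·K/W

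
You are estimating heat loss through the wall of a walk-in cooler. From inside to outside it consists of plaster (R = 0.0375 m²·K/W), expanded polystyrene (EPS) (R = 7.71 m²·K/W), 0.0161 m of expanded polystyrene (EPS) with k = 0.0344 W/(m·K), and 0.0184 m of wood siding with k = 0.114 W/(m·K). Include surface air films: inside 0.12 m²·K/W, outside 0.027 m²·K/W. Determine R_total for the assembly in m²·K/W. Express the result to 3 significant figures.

0.0161/0.0344 = 0.468
0.0184/0.114 = 0.1614
R_total = 0.12 + 0.0375 + 7.71 + 0.468 + 0.1614 + 0.027 = 8.524 m²·K/W

8.52 m²·K/W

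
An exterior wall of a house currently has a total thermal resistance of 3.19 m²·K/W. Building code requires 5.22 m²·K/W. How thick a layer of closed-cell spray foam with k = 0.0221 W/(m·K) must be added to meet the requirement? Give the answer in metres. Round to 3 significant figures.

0.0449 m

ΔR = 5.22 − 3.19 = 2.03 m²·K/W
L = ΔR × k = 2.03 × 0.0221 = 0.04486 m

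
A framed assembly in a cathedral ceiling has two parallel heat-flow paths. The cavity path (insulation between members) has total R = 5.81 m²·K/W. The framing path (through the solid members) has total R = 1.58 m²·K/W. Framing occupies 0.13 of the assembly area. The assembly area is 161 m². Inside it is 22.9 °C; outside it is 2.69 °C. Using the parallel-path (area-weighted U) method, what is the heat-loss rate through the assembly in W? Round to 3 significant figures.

U_eff = 0.87/5.81 + 0.13/1.58 = 0.1497 + 0.08228 = 0.232
R_eff = 1/U_eff = 4.31 m²·K/W
Q = 161 × (22.9 − 2.69) / 4.31 = 754.9 W

755 W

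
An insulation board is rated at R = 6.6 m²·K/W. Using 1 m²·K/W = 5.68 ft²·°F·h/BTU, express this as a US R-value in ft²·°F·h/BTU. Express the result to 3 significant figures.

37.5 ft²·°F·h/BTU

R_US = 6.6 × 5.68 = 37.49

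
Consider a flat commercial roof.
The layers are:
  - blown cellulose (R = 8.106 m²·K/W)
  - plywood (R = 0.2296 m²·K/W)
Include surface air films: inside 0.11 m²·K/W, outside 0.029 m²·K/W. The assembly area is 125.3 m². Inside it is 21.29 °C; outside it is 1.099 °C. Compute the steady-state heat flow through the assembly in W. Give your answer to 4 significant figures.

298.5 W

R_total = 0.11 + 8.106 + 0.2296 + 0.029 = 8.4746 m²·K/W
Q = A·ΔT/R = 125.3 × (21.29 − 1.099) / 8.4746 = 298.53 W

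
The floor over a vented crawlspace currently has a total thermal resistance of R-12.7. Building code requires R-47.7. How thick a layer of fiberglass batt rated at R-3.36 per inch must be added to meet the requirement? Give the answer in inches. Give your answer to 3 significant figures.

ΔR = 47.7 − 12.7 = 35 ft²·°F·h/BTU
L = ΔR / (R/in) = 35/3.36 = 10.42 in

10.4 in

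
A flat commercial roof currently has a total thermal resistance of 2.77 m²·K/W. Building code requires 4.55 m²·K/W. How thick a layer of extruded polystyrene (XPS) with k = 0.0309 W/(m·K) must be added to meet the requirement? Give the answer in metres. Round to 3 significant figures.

0.0550 m

ΔR = 4.55 − 2.77 = 1.78 m²·K/W
L = ΔR × k = 1.78 × 0.0309 = 0.055 m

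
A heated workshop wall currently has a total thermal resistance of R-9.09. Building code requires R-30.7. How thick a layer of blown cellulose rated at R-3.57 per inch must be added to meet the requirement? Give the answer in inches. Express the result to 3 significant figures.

6.05 in

ΔR = 30.7 − 9.09 = 21.61 ft²·°F·h/BTU
L = ΔR / (R/in) = 21.61/3.57 = 6.053 in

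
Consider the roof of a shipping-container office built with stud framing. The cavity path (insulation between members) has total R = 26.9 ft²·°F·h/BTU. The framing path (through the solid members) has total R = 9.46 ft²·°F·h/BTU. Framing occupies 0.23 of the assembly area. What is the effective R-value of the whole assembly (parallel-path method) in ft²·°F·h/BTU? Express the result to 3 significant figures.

18.9 ft²·°F·h/BTU

U_eff = 0.77/26.9 + 0.23/9.46 = 0.02862 + 0.02431 = 0.05294
R_eff = 1/U_eff = 18.89 ft²·°F·h/BTU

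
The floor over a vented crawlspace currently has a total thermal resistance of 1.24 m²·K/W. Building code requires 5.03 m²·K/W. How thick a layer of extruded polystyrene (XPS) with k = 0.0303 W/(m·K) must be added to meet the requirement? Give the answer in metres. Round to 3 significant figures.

0.115 m

ΔR = 5.03 − 1.24 = 3.79 m²·K/W
L = ΔR × k = 3.79 × 0.0303 = 0.1148 m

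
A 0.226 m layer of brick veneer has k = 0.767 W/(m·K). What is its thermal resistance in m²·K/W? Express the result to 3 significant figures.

0.295 m²·K/W

R = L/k = 0.226/0.767 = 0.2947 m²·K/W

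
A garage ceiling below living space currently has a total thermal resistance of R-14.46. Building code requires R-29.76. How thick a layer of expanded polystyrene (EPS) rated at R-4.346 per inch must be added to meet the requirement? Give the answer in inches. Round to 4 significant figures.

3.520 in

ΔR = 29.76 − 14.46 = 15.3 ft²·°F·h/BTU
L = ΔR / (R/in) = 15.3/4.346 = 3.5205 in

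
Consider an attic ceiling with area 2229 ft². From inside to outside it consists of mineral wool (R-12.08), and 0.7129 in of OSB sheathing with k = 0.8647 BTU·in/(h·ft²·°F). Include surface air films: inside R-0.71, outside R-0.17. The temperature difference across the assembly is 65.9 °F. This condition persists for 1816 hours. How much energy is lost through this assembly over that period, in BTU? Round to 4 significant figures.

0.7129/0.8647 = 0.82445
R_total = 0.71 + 12.08 + 0.82445 + 0.17 = 13.784 ft²·°F·h/BTU
Q = 2229 × 65.9 / 13.784 = 10656 BTU/h
E = 10656 × 1816 = 19352000 BTU

19350000 BTU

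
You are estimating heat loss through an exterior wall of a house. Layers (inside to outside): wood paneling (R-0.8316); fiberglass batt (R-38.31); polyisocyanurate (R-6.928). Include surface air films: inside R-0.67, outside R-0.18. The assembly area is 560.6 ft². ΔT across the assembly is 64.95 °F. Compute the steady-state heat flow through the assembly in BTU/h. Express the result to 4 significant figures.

776.0 BTU/h

R_total = 0.67 + 0.8316 + 38.31 + 6.928 + 0.18 = 46.92 ft²·°F·h/BTU
Q = A·ΔT/R = 560.6 × 64.95 / 46.92 = 776.03 BTU/h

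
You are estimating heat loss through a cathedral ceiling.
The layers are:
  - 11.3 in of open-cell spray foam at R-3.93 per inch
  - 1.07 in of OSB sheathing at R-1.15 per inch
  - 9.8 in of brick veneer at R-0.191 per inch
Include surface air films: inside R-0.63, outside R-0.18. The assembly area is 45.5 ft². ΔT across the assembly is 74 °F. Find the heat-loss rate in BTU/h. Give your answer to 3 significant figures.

11.3 × 3.93 = 44.41
1.07 × 1.15 = 1.23
9.8 × 0.191 = 1.872
R_total = 0.63 + 44.41 + 1.23 + 1.872 + 0.18 = 48.32 ft²·°F·h/BTU
Q = A·ΔT/R = 45.5 × 74 / 48.32 = 69.68 BTU/h

69.7 BTU/h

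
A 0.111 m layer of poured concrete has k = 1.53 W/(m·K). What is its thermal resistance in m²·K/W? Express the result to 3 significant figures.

0.0725 m²·K/W

R = L/k = 0.111/1.53 = 0.07255 m²·K/W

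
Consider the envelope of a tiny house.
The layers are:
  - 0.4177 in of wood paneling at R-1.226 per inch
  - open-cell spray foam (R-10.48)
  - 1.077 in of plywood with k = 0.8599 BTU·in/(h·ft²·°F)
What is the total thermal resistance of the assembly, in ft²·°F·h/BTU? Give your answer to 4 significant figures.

0.4177 × 1.226 = 0.5121
1.077/0.8599 = 1.2525
R_total = 0.5121 + 10.48 + 1.2525 = 12.245 ft²·°F·h/BTU

12.24 ft²·°F·h/BTU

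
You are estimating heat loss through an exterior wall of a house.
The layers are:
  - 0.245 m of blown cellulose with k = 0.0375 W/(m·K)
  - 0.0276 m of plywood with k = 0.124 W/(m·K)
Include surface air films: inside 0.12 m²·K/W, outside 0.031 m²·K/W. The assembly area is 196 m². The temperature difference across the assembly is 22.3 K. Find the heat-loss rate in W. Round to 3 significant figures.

0.245/0.0375 = 6.533
0.0276/0.124 = 0.2226
R_total = 0.12 + 6.533 + 0.2226 + 0.031 = 6.907 m²·K/W
Q = A·ΔT/R = 196 × 22.3 / 6.907 = 632.8 W

633 W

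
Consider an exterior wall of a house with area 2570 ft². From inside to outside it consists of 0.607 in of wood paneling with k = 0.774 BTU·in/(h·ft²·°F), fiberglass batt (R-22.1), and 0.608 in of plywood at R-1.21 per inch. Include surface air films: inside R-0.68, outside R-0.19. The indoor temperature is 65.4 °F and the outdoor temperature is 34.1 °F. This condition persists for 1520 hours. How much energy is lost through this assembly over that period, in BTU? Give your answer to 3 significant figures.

4990000 BTU

0.607/0.774 = 0.7842
0.608 × 1.21 = 0.7357
R_total = 0.68 + 0.7842 + 22.1 + 0.7357 + 0.19 = 24.49 ft²·°F·h/BTU
Q = 2570 × (65.4 − 34.1) / 24.49 = 3285 BTU/h
E = 3285 × 1520 = 4993000 BTU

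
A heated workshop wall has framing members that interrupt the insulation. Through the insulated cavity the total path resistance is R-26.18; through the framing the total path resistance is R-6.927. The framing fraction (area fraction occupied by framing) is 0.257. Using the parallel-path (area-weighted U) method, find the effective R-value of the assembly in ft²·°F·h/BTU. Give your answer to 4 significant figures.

15.27 ft²·°F·h/BTU

U_eff = 0.743/26.18 + 0.257/6.927 = 0.02838 + 0.037101 = 0.065482
R_eff = 1/U_eff = 15.271 ft²·°F·h/BTU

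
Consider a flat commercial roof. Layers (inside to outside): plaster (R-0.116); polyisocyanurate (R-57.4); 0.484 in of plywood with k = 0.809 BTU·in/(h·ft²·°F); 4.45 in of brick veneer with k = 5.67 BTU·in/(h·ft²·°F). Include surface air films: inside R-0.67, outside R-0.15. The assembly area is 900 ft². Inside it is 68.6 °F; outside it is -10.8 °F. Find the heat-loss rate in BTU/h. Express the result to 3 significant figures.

1200 BTU/h

0.484/0.809 = 0.5983
4.45/5.67 = 0.7848
R_total = 0.67 + 0.116 + 57.4 + 0.5983 + 0.7848 + 0.15 = 59.72 ft²·°F·h/BTU
Q = A·ΔT/R = 900 × (68.6 − (-10.8)) / 59.72 = 1197 BTU/h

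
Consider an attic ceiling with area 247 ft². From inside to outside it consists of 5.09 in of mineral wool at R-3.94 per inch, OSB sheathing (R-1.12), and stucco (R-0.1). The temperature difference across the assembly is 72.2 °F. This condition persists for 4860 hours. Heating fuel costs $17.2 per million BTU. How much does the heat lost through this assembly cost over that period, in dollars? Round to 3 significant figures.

5.09 × 3.94 = 20.05
R_total = 20.05 + 1.12 + 0.1 = 21.27 ft²·°F·h/BTU
Q = 247 × 72.2 / 21.27 = 838.2 BTU/h
E = 838.2 × 4860 = 4074000 BTU
Cost = 4074000/10⁶ × 17.2 = $70.07

70.1 dollars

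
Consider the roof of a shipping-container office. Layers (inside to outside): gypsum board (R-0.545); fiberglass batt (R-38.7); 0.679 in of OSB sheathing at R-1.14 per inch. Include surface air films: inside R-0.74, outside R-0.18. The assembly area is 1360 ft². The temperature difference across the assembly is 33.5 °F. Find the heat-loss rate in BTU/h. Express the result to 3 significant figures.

1110 BTU/h

0.679 × 1.14 = 0.7741
R_total = 0.74 + 0.545 + 38.7 + 0.7741 + 0.18 = 40.94 ft²·°F·h/BTU
Q = A·ΔT/R = 1360 × 33.5 / 40.94 = 1113 BTU/h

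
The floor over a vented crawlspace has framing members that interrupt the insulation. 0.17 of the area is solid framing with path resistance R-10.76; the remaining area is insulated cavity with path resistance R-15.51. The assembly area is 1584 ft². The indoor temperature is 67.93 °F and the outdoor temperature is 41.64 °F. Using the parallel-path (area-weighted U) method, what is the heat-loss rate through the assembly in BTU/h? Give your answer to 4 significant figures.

2886 BTU/h

U_eff = 0.83/15.51 + 0.17/10.76 = 0.053514 + 0.015799 = 0.069313
R_eff = 1/U_eff = 14.427 ft²·°F·h/BTU
Q = 1584 × (67.93 − 41.64) / 14.427 = 2886.4 BTU/h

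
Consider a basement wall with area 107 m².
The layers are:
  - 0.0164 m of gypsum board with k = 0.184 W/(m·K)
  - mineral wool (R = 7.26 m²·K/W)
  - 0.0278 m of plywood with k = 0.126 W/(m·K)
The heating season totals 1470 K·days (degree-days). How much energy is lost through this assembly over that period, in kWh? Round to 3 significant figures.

0.0164/0.184 = 0.08913
0.0278/0.126 = 0.2206
R_total = 0.08913 + 7.26 + 0.2206 = 7.57 m²·K/W
E = A × HDD × 24 / R / 1000 = 107 × 1470 × 24 / 7.57 / 1000 = 498.7 kWh

499 kWh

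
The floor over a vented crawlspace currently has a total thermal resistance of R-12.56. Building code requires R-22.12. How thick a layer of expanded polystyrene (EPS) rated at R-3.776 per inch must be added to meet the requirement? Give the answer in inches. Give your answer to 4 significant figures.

2.532 in

ΔR = 22.12 − 12.56 = 9.56 ft²·°F·h/BTU
L = ΔR / (R/in) = 9.56/3.776 = 2.5318 in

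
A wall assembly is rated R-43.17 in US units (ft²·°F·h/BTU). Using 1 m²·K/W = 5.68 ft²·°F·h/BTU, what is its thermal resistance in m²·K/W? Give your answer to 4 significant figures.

R_SI = 43.17/5.68 = 7.6004

7.600 m²·K/W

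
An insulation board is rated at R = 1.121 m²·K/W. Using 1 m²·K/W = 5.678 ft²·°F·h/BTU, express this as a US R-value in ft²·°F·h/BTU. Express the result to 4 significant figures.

6.365 ft²·°F·h/BTU

R_US = 1.121 × 5.678 = 6.365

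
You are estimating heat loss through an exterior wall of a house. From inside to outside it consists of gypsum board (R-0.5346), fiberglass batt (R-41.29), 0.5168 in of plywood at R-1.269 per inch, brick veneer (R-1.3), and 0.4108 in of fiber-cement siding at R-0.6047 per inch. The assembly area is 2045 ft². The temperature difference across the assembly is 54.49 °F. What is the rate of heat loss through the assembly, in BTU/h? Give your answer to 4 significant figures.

2531 BTU/h

0.5168 × 1.269 = 0.65582
0.4108 × 0.6047 = 0.24841
R_total = 0.5346 + 41.29 + 0.65582 + 1.3 + 0.24841 = 44.029 ft²·°F·h/BTU
Q = A·ΔT/R = 2045 × 54.49 / 44.029 = 2530.9 BTU/h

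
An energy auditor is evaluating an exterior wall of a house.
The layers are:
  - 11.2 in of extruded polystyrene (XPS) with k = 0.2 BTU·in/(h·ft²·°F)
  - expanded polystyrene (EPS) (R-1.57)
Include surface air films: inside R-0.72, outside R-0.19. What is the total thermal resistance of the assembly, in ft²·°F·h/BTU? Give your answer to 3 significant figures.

11.2/0.2 = 56
R_total = 0.72 + 56 + 1.57 + 0.19 = 58.48 ft²·°F·h/BTU

58.5 ft²·°F·h/BTU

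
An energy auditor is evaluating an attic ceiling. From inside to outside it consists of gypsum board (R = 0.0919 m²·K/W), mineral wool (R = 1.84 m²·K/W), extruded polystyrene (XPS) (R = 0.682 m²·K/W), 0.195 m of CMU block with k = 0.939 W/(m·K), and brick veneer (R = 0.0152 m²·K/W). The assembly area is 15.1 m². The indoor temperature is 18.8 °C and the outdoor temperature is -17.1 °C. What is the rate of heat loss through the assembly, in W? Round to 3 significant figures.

0.195/0.939 = 0.2077
R_total = 0.0919 + 1.84 + 0.682 + 0.2077 + 0.0152 = 2.837 m²·K/W
Q = A·ΔT/R = 15.1 × (18.8 − (-17.1)) / 2.837 = 191.1 W

191 W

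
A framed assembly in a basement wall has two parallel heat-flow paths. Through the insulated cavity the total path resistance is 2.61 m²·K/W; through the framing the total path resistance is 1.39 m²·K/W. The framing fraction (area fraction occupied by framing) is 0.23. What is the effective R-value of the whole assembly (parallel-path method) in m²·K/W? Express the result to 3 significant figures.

2.17 m²·K/W

U_eff = 0.77/2.61 + 0.23/1.39 = 0.295 + 0.1655 = 0.4605
R_eff = 1/U_eff = 2.172 m²·K/W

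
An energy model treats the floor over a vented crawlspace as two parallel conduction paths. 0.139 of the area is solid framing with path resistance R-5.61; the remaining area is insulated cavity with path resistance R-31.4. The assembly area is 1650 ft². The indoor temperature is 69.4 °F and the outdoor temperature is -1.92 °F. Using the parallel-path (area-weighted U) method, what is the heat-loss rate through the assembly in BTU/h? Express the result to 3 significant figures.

U_eff = 0.861/31.4 + 0.139/5.61 = 0.02742 + 0.02478 = 0.0522
R_eff = 1/U_eff = 19.16 ft²·°F·h/BTU
Q = 1650 × (69.4 − (-1.92)) / 19.16 = 6143 BTU/h

6140 BTU/h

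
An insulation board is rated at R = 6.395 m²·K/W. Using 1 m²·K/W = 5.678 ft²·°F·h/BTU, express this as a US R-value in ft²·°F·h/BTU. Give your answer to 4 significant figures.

36.31 ft²·°F·h/BTU

R_US = 6.395 × 5.678 = 36.311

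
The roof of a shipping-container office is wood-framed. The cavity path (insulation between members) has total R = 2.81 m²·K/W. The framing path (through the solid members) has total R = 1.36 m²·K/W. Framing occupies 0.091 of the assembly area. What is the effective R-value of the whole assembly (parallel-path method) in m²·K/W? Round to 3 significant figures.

U_eff = 0.909/2.81 + 0.091/1.36 = 0.3235 + 0.06691 = 0.3904
R_eff = 1/U_eff = 2.561 m²·K/W

2.56 m²·K/W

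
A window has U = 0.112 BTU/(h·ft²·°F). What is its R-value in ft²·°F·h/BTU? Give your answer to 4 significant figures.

R = 1/U = 1/0.112 = 8.9286

8.929 ft²·°F·h/BTU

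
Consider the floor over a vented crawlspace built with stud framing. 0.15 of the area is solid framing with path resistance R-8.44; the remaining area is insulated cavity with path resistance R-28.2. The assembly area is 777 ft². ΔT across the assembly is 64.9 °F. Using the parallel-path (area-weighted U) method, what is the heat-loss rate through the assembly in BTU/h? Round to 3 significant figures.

2420 BTU/h

U_eff = 0.85/28.2 + 0.15/8.44 = 0.03014 + 0.01777 = 0.04791
R_eff = 1/U_eff = 20.87 ft²·°F·h/BTU
Q = 777 × 64.9 / 20.87 = 2416 BTU/h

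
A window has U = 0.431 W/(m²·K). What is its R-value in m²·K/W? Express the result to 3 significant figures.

R = 1/U = 1/0.431 = 2.32

2.32 m²·K/W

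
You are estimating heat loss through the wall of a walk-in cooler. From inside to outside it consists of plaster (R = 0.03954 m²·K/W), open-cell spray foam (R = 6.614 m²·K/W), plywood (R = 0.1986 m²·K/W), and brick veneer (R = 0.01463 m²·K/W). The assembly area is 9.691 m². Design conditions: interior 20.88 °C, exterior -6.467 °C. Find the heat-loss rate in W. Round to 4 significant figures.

R_total = 0.03954 + 6.614 + 0.1986 + 0.01463 = 6.8668 m²·K/W
Q = A·ΔT/R = 9.691 × (20.88 − (-6.467)) / 6.8668 = 38.595 W

38.59 W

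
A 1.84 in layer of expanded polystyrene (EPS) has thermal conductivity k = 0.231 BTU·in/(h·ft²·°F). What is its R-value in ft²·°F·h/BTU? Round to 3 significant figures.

R = L/k = 1.84/0.231 = 7.965 ft²·°F·h/BTU

7.97 ft²·°F·h/BTU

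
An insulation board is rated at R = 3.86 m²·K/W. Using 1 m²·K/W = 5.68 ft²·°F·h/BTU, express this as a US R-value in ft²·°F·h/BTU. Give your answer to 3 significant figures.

21.9 ft²·°F·h/BTU

R_US = 3.86 × 5.68 = 21.92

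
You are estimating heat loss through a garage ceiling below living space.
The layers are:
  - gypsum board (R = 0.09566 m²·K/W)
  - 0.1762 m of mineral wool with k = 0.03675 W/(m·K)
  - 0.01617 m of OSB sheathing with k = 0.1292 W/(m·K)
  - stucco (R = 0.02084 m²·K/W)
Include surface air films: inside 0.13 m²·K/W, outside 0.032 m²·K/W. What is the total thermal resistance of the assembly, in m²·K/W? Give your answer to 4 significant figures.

0.1762/0.03675 = 4.7946
0.01617/0.1292 = 0.12515
R_total = 0.13 + 0.09566 + 4.7946 + 0.12515 + 0.02084 + 0.032 = 5.1982 m²·K/W

5.198 m²·K/W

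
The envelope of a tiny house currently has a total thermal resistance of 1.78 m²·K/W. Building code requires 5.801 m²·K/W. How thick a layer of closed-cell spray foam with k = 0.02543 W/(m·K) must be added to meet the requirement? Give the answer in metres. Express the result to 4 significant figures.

ΔR = 5.801 − 1.78 = 4.021 m²·K/W
L = ΔR × k = 4.021 × 0.02543 = 0.10225 m

0.1023 m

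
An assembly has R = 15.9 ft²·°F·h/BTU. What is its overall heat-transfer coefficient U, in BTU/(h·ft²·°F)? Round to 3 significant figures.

U = 1/R = 1/15.9 = 0.06289

0.0629 BTU/(h·ft²·°F)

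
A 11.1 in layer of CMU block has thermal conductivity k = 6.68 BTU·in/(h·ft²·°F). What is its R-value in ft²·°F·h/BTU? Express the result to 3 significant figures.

R = L/k = 11.1/6.68 = 1.662 ft²·°F·h/BTU

1.66 ft²·°F·h/BTU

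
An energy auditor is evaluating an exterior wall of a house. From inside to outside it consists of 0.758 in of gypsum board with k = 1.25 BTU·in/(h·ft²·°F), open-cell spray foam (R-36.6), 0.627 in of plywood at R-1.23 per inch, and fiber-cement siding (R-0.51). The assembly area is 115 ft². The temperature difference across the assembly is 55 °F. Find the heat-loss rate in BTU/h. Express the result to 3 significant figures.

164 BTU/h

0.758/1.25 = 0.6064
0.627 × 1.23 = 0.7712
R_total = 0.6064 + 36.6 + 0.7712 + 0.51 = 38.49 ft²·°F·h/BTU
Q = A·ΔT/R = 115 × 55 / 38.49 = 164.3 BTU/h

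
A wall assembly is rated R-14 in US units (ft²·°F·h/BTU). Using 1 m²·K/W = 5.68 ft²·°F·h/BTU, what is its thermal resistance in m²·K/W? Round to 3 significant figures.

2.46 m²·K/W

R_SI = 14/5.68 = 2.465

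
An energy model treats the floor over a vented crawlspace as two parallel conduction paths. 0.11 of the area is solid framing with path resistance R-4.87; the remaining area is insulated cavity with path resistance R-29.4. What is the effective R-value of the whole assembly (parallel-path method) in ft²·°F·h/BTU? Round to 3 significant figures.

18.9 ft²·°F·h/BTU

U_eff = 0.89/29.4 + 0.11/4.87 = 0.03027 + 0.02259 = 0.05286
R_eff = 1/U_eff = 18.92 ft²·°F·h/BTU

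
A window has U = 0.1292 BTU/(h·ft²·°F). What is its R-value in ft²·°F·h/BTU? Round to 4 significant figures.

7.740 ft²·°F·h/BTU

R = 1/U = 1/0.1292 = 7.7399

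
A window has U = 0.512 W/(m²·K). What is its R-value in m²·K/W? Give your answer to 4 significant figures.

R = 1/U = 1/0.512 = 1.9531

1.953 m²·K/W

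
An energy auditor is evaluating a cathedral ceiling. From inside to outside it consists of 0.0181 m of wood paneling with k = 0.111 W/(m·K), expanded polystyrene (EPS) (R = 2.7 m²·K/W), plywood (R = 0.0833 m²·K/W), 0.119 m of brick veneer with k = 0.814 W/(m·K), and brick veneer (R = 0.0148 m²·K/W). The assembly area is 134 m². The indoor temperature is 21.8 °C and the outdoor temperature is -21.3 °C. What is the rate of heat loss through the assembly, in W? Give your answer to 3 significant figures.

0.0181/0.111 = 0.1631
0.119/0.814 = 0.1462
R_total = 0.1631 + 2.7 + 0.0833 + 0.1462 + 0.0148 = 3.107 m²·K/W
Q = A·ΔT/R = 134 × (21.8 − (-21.3)) / 3.107 = 1859 W

1860 W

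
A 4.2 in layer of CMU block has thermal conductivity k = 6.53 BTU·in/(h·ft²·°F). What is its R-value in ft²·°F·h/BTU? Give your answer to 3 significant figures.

R = L/k = 4.2/6.53 = 0.6432 ft²·°F·h/BTU

0.643 ft²·°F·h/BTU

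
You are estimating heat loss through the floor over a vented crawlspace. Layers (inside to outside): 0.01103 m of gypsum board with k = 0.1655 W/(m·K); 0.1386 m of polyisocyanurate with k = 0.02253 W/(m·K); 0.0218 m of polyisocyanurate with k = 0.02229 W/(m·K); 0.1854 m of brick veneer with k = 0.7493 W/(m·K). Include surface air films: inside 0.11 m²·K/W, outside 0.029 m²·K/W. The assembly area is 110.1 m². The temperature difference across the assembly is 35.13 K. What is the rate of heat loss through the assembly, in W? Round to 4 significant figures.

510.1 W

0.01103/0.1655 = 0.066647
0.1386/0.02253 = 6.1518
0.0218/0.02229 = 0.97802
0.1854/0.7493 = 0.24743
R_total = 0.11 + 0.066647 + 6.1518 + 0.97802 + 0.24743 + 0.029 = 7.5829 m²·K/W
Q = A·ΔT/R = 110.1 × 35.13 / 7.5829 = 510.07 W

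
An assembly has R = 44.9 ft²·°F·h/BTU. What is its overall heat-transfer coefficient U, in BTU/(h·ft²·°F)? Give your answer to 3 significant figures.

0.0223 BTU/(h·ft²·°F)

U = 1/R = 1/44.9 = 0.02227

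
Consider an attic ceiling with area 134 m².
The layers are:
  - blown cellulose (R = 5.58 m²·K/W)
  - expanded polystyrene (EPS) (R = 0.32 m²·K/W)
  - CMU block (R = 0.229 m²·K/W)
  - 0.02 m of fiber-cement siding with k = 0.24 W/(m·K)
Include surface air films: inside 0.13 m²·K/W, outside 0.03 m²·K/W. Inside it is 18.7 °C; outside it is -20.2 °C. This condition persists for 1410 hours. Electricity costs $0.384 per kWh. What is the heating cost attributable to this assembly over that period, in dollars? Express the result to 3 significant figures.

0.02/0.24 = 0.08333
R_total = 0.13 + 5.58 + 0.32 + 0.229 + 0.08333 + 0.03 = 6.372 m²·K/W
Q = 134 × (18.7 − (-20.2)) / 6.372 = 818 W
E = 818 W × 1410 h / 1000 = 1153 kWh
Cost = 1153 × 0.384 = $442.9

443 dollars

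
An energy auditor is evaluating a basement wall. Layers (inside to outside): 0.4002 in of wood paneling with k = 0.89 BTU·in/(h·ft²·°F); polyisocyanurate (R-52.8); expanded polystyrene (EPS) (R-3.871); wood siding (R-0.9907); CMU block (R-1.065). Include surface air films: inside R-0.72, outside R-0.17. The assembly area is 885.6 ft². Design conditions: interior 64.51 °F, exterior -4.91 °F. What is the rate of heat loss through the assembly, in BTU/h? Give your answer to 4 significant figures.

0.4002/0.89 = 0.44966
R_total = 0.72 + 0.44966 + 52.8 + 3.871 + 0.9907 + 1.065 + 0.17 = 60.066 ft²·°F·h/BTU
Q = A·ΔT/R = 885.6 × (64.51 − (-4.91)) / 60.066 = 1023.5 BTU/h

1024 BTU/h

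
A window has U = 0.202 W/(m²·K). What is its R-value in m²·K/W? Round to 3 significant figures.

4.95 m²·K/W

R = 1/U = 1/0.202 = 4.95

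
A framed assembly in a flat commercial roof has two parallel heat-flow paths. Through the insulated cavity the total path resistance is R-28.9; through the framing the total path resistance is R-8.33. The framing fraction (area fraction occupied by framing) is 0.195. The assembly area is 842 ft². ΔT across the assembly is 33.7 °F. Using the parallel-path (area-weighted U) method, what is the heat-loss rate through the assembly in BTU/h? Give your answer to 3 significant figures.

U_eff = 0.805/28.9 + 0.195/8.33 = 0.02785 + 0.02341 = 0.05126
R_eff = 1/U_eff = 19.51 ft²·°F·h/BTU
Q = 842 × 33.7 / 19.51 = 1455 BTU/h

1450 BTU/h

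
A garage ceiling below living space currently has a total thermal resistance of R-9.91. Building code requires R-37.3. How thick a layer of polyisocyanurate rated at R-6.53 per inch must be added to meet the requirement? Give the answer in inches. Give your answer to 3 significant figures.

4.19 in

ΔR = 37.3 − 9.91 = 27.39 ft²·°F·h/BTU
L = ΔR / (R/in) = 27.39/6.53 = 4.194 in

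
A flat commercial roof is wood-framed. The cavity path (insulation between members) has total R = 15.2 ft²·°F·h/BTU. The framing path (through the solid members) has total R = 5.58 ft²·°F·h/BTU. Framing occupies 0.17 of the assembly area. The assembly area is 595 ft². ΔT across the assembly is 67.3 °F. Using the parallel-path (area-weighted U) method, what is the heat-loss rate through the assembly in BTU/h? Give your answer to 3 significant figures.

U_eff = 0.83/15.2 + 0.17/5.58 = 0.05461 + 0.03047 = 0.08507
R_eff = 1/U_eff = 11.75 ft²·°F·h/BTU
Q = 595 × 67.3 / 11.75 = 3407 BTU/h

3410 BTU/h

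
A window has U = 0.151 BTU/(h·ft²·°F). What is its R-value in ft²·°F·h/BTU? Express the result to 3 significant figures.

6.62 ft²·°F·h/BTU

R = 1/U = 1/0.151 = 6.623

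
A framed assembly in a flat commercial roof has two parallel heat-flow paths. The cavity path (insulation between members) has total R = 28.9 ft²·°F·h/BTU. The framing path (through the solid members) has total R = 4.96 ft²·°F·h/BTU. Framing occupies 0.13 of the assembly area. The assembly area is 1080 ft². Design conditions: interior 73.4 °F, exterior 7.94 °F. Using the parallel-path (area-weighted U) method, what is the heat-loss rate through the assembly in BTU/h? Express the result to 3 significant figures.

3980 BTU/h

U_eff = 0.87/28.9 + 0.13/4.96 = 0.0301 + 0.02621 = 0.05631
R_eff = 1/U_eff = 17.76 ft²·°F·h/BTU
Q = 1080 × (73.4 − 7.94) / 17.76 = 3981 BTU/h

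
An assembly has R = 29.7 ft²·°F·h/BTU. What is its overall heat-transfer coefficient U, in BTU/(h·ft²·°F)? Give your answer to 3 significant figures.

U = 1/R = 1/29.7 = 0.03367

0.0337 BTU/(h·ft²·°F)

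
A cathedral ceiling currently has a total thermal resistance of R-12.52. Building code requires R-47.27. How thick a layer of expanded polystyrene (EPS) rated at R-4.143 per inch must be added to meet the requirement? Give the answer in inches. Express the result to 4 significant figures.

8.388 in

ΔR = 47.27 − 12.52 = 34.75 ft²·°F·h/BTU
L = ΔR / (R/in) = 34.75/4.143 = 8.3876 in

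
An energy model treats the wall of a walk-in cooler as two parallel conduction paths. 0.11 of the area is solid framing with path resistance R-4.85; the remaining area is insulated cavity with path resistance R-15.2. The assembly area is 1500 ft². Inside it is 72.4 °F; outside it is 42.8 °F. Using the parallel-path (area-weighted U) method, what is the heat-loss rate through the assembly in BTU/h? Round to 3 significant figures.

3610 BTU/h

U_eff = 0.89/15.2 + 0.11/4.85 = 0.05855 + 0.02268 = 0.08123
R_eff = 1/U_eff = 12.31 ft²·°F·h/BTU
Q = 1500 × (72.4 − 42.8) / 12.31 = 3607 BTU/h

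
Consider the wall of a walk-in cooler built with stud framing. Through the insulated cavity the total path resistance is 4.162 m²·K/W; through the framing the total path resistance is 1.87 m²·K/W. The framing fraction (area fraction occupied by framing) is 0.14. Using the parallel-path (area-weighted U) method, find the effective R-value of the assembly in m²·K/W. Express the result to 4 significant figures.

U_eff = 0.86/4.162 + 0.14/1.87 = 0.20663 + 0.074866 = 0.2815
R_eff = 1/U_eff = 3.5524 m²·K/W

3.552 m²·K/W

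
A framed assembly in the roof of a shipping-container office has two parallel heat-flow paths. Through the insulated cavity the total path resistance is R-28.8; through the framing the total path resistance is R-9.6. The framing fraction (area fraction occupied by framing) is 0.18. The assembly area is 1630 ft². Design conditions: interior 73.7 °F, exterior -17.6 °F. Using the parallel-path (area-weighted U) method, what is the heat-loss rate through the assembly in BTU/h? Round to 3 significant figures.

U_eff = 0.82/28.8 + 0.18/9.6 = 0.02847 + 0.01875 = 0.04722
R_eff = 1/U_eff = 21.18 ft²·°F·h/BTU
Q = 1630 × (73.7 − (-17.6)) / 21.18 = 7028 BTU/h

7030 BTU/h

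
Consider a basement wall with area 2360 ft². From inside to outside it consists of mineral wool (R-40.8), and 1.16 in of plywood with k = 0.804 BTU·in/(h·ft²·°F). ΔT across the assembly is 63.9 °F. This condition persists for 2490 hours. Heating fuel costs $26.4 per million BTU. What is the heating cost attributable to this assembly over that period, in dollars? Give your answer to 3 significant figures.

1.16/0.804 = 1.443
R_total = 40.8 + 1.443 = 42.24 ft²·°F·h/BTU
Q = 2360 × 63.9 / 42.24 = 3570 BTU/h
E = 3570 × 2490 = 8889000 BTU
Cost = 8889000/10⁶ × 26.4 = $234.7

235 dollars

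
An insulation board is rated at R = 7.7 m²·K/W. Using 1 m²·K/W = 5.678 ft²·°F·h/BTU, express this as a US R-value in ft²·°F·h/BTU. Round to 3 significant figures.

43.7 ft²·°F·h/BTU

R_US = 7.7 × 5.678 = 43.72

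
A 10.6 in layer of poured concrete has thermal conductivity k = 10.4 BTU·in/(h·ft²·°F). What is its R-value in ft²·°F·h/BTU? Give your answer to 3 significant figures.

1.02 ft²·°F·h/BTU

R = L/k = 10.6/10.4 = 1.019 ft²·°F·h/BTU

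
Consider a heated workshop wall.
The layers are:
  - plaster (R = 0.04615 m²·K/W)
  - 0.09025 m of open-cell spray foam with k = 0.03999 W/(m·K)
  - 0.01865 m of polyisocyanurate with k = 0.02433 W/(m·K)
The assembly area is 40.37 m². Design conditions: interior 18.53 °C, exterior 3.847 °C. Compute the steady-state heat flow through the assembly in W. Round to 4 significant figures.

193.1 W

0.09025/0.03999 = 2.2568
0.01865/0.02433 = 0.76654
R_total = 0.04615 + 2.2568 + 0.76654 = 3.0695 m²·K/W
Q = A·ΔT/R = 40.37 × (18.53 − 3.847) / 3.0695 = 193.11 W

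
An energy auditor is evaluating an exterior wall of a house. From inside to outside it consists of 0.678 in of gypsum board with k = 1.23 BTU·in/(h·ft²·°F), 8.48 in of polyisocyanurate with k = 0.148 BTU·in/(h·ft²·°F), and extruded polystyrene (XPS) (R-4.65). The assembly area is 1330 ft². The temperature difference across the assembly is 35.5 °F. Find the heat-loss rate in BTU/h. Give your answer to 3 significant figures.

755 BTU/h

0.678/1.23 = 0.5512
8.48/0.148 = 57.3
R_total = 0.5512 + 57.3 + 4.65 = 62.5 ft²·°F·h/BTU
Q = A·ΔT/R = 1330 × 35.5 / 62.5 = 755.5 BTU/h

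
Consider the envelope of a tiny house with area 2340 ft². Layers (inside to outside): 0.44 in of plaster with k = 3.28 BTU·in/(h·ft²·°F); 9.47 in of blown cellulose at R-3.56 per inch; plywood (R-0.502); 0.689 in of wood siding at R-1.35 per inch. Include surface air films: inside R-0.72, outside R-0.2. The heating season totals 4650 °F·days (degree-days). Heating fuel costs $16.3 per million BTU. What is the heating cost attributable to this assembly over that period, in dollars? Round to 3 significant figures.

118 dollars

0.44/3.28 = 0.1341
9.47 × 3.56 = 33.71
0.689 × 1.35 = 0.9302
R_total = 0.72 + 0.1341 + 33.71 + 0.502 + 0.9302 + 0.2 = 36.2 ft²·°F·h/BTU
E = A × HDD × 24 / R = 2340 × 4650 × 24 / 36.2 = 7214000 BTU
Cost = 7214000/10⁶ × 16.3 = $117.6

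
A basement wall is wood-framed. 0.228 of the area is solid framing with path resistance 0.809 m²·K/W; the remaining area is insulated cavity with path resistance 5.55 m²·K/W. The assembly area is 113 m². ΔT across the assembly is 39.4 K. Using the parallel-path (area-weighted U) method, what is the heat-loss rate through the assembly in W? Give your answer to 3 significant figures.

1870 W

U_eff = 0.772/5.55 + 0.228/0.809 = 0.1391 + 0.2818 = 0.4209
R_eff = 1/U_eff = 2.376 m²·K/W
Q = 113 × 39.4 / 2.376 = 1874 W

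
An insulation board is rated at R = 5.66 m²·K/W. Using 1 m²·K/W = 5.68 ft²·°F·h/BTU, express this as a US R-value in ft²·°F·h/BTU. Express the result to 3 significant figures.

32.1 ft²·°F·h/BTU

R_US = 5.66 × 5.68 = 32.15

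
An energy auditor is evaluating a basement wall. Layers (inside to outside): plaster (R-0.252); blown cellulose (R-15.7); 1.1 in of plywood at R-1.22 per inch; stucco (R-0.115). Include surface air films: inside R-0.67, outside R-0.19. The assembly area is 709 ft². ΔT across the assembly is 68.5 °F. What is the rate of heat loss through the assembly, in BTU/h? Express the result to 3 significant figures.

1.1 × 1.22 = 1.342
R_total = 0.67 + 0.252 + 15.7 + 1.342 + 0.115 + 0.19 = 18.27 ft²·°F·h/BTU
Q = A·ΔT/R = 709 × 68.5 / 18.27 = 2658 BTU/h

2660 BTU/h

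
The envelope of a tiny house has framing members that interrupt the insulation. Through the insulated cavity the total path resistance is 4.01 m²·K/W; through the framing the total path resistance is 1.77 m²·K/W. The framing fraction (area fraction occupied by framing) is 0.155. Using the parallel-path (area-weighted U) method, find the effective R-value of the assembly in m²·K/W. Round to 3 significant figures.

U_eff = 0.845/4.01 + 0.155/1.77 = 0.2107 + 0.08757 = 0.2983
R_eff = 1/U_eff = 3.352 m²·K/W

3.35 m²·K/W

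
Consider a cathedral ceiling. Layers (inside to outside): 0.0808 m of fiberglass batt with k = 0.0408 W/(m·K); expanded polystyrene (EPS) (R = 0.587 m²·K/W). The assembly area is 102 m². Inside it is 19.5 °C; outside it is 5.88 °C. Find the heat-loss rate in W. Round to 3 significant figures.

0.0808/0.0408 = 1.98
R_total = 1.98 + 0.587 = 2.567 m²·K/W
Q = A·ΔT/R = 102 × (19.5 − 5.88) / 2.567 = 541.1 W

541 W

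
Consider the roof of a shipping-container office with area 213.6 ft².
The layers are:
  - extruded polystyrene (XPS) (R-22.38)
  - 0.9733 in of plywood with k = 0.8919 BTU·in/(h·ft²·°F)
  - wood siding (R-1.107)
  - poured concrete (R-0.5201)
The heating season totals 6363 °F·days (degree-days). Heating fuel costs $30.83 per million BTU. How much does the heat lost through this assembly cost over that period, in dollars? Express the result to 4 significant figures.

0.9733/0.8919 = 1.0913
R_total = 22.38 + 1.0913 + 1.107 + 0.5201 = 25.098 ft²·°F·h/BTU
E = A × HDD × 24 / R = 213.6 × 6363 × 24 / 25.098 = 1299700 BTU
Cost = 1299700/10⁶ × 30.83 = $40.068

40.07 dollars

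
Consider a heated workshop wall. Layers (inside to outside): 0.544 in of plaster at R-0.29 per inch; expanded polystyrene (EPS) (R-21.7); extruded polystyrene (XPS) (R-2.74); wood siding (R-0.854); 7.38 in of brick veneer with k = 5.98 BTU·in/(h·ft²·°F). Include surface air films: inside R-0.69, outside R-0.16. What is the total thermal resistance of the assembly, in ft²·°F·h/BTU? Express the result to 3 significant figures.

0.544 × 0.29 = 0.1578
7.38/5.98 = 1.234
R_total = 0.69 + 0.1578 + 21.7 + 2.74 + 0.854 + 1.234 + 0.16 = 27.54 ft²·°F·h/BTU

27.5 ft²·°F·h/BTU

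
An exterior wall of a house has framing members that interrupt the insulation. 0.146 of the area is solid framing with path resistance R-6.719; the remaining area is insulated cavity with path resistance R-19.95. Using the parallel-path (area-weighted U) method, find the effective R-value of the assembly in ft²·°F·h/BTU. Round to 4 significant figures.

15.50 ft²·°F·h/BTU

U_eff = 0.854/19.95 + 0.146/6.719 = 0.042807 + 0.021729 = 0.064536
R_eff = 1/U_eff = 15.495 ft²·°F·h/BTU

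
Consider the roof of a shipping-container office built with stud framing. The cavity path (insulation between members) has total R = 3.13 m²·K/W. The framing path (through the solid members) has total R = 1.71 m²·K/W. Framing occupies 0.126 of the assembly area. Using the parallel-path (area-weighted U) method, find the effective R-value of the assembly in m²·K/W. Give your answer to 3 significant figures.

2.83 m²·K/W

U_eff = 0.874/3.13 + 0.126/1.71 = 0.2792 + 0.07368 = 0.3529
R_eff = 1/U_eff = 2.834 m²·K/W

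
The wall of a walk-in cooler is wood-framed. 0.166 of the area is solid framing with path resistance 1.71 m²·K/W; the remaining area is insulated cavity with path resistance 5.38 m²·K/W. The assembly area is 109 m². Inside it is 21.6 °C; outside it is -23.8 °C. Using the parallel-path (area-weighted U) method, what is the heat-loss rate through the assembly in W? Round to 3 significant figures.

U_eff = 0.834/5.38 + 0.166/1.71 = 0.155 + 0.09708 = 0.2521
R_eff = 1/U_eff = 3.967 m²·K/W
Q = 109 × (21.6 − (-23.8)) / 3.967 = 1248 W

1250 W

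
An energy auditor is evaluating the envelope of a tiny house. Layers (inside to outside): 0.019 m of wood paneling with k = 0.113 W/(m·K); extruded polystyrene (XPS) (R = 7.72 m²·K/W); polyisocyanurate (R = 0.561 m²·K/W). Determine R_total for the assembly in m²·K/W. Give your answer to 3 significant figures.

8.45 m²·K/W

0.019/0.113 = 0.1681
R_total = 0.1681 + 7.72 + 0.561 = 8.449 m²·K/W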